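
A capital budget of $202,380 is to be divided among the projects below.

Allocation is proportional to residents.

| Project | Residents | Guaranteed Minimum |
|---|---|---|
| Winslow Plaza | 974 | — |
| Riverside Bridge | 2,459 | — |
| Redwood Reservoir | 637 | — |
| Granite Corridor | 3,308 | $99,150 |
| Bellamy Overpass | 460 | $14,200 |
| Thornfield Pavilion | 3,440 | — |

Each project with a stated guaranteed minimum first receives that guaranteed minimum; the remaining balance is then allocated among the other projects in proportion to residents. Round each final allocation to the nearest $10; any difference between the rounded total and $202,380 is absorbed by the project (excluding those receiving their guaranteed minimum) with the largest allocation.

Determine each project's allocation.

Minimums first: Granite Corridor $99,150; Bellamy Overpass $14,200. Balance $89,030.
Balance split over remaining residents 7,510: Winslow Plaza 11,546.63 → $11,550; Riverside Bridge 29,151.10 → $29,150; Redwood Reservoir 7,551.55 → $7,550; Thornfield Pavilion 40,780.72 → $40,780.

Winslow Plaza: $11,550 | Riverside Bridge: $29,150 | Redwood Reservoir: $7,550 | Granite Corridor: $99,150 | Bellamy Overpass: $14,200 | Thornfield Pavilion: $40,780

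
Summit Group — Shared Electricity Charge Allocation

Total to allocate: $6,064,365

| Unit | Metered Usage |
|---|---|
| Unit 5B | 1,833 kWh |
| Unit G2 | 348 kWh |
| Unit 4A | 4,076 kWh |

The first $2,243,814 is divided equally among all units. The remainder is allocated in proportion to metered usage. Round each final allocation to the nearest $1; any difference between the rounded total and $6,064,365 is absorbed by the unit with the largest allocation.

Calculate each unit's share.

Equal tier: $2,243,814 ÷ 3 = $747,938 apiece.
Remainder $3,820,551 by metered usage (total 6,257): Unit 5B 1,119,237.65 → $1,119,238; Unit G2 212,490.29 → $212,490; Unit 4A 2,488,823.06 → $2,488,823.
Totals: Unit 5B $747,938 + $1,119,238 = $1,867,176; Unit G2 $747,938 + $212,490 = $960,428; Unit 4A $747,938 + $2,488,823 = $3,236,761.

Unit 5B: $1,867,176 · Unit G2: $960,428 · Unit 4A: $3,236,761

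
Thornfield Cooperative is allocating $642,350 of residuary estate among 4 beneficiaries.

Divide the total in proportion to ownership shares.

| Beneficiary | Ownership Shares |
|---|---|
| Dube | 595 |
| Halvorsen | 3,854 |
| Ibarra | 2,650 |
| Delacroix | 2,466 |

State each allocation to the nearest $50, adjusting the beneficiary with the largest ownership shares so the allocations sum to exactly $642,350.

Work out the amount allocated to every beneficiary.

Combined ownership shares = 595 + 3,854 + 2,650 + 2,466 = 9,565.
Unrounded shares: Dube 39,958.00; Halvorsen 258,820.38; Ibarra 177,964.19; Delacroix 165,607.43.
After rounding ($50): Dube $39,950; Halvorsen $258,800; Ibarra $177,950; Delacroix $165,600. Sum = $642,300.
Difference $642,350 − $642,300 = +$50 applied to largest ownership shares (Halvorsen): Halvorsen becomes $258,850.

Dube: $39,950 | Halvorsen: $258,850 | Ibarra: $177,950 | Delacroix: $165,600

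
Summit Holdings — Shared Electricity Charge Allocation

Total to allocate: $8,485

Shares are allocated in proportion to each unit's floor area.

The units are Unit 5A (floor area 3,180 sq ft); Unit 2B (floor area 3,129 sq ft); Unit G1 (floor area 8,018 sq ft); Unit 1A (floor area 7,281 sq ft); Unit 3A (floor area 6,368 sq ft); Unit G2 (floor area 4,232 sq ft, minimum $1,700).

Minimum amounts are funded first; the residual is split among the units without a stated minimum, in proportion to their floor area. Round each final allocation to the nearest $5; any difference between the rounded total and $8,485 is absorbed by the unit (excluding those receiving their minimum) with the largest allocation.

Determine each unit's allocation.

Guaranteed amounts: Unit G2 $1,700. Residual $6,785.
Residual split over remaining floor area 27,976: Unit 5A 771.24 → $770; Unit 2B 758.87 → $760; Unit G1 1,944.60 → $1,945; Unit 1A 1,765.86 → $1,765; Unit 3A 1,544.43 → $1,545.

Unit 5A: $770 | Unit 2B: $760 | Unit G1: $1,945 | Unit 1A: $1,765 | Unit 3A: $1,545 | Unit G2: $1,700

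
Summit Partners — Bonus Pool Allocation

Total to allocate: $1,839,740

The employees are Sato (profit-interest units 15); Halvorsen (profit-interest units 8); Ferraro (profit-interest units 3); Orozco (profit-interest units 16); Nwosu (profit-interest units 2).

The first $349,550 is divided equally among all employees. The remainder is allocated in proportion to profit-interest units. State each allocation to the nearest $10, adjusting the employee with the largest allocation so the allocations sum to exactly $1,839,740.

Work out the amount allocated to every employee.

Sato: $577,930 · Halvorsen: $340,850 · Ferraro: $171,510 · Orozco: $611,800 · Nwosu: $137,650

First tranche $349,550 split equally: $69,910 each.
Remainder $1,490,190 by profit-interest units (total 44): Sato 508,019.32 → $508,020; Halvorsen 270,943.64 → $270,940; Ferraro 101,603.86 → $101,600; Orozco 541,887.27 → $541,890; Nwosu 67,735.91 → $67,740.
Totals: Sato $69,910 + $508,020 = $577,930; Halvorsen $69,910 + $270,940 = $340,850; Ferraro $69,910 + $101,600 = $171,510; Orozco $69,910 + $541,890 = $611,800; Nwosu $69,910 + $67,740 = $137,650.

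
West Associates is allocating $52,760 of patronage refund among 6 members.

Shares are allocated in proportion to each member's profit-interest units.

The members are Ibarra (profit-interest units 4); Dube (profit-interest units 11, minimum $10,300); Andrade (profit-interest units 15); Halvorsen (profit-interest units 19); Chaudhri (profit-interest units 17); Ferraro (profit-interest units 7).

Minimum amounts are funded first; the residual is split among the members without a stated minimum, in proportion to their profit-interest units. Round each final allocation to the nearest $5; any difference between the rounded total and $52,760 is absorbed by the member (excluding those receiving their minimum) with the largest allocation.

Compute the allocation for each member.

Minimums first: Dube $10,300. Residual $42,460.
Residual split over remaining profit-interest units 62: Ibarra 2,739.35 → $2,740; Andrade 10,272.58 → $10,275; Halvorsen 13,011.94 → $13,010; Chaudhri 11,642.26 → $11,640; Ferraro 4,793.87 → $4,795.

Ibarra: $2,740 | Dube: $10,300 | Andrade: $10,275 | Halvorsen: $13,010 | Chaudhri: $11,640 | Ferraro: $4,795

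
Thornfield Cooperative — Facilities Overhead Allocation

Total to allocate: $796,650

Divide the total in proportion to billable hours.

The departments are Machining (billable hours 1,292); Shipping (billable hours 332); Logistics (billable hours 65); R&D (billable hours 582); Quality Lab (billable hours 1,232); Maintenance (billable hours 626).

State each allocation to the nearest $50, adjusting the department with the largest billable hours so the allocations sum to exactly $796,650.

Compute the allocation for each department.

Combined billable hours = 4,129.
Unrounded shares: Machining 1,292/4,129 × $796,650 = 249,278.71; Shipping 332/4,129 × $796,650 = 64,056.14; Logistics 65/4,129 × $796,650 = 12,541.11; R&D 582/4,129 × $796,650 = 112,291.18; Quality Lab 1,232/4,129 × $796,650 = 237,702.30; Maintenance 626/4,129 × $796,650 = 120,780.55.
At nearest $50: Machining $249,300; Shipping $64,050; Logistics $12,550; R&D $112,300; Quality Lab $237,700; Maintenance $120,800. Sum = $796,700.
Difference $796,650 − $796,700 = −$50 applied to largest billable hours (Machining): Machining becomes $249,250.

Machining: $249,250; Shipping: $64,050; Logistics: $12,550; R&D: $112,300; Quality Lab: $237,700; Maintenance: $120,800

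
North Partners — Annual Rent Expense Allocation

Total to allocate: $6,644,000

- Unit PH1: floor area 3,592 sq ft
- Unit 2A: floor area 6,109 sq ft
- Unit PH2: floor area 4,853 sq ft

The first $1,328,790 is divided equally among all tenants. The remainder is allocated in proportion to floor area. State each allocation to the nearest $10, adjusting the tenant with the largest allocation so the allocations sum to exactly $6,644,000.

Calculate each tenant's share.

Equal tier: $1,328,790 ÷ 3 = $442,930 apiece.
Remainder $5,315,210 by floor area (total 14,554): Unit PH1 1,311,820.42 → $1,311,820; Unit 2A 2,231,044.24 → $2,231,040; Unit PH2 1,772,345.34 → $1,772,350.
Totals: Unit PH1 $442,930 + $1,311,820 = $1,754,750; Unit 2A $442,930 + $2,231,040 = $2,673,970; Unit PH2 $442,930 + $1,772,350 = $2,215,280.

Unit PH1: $1,754,750 · Unit 2A: $2,673,970 · Unit PH2: $2,215,280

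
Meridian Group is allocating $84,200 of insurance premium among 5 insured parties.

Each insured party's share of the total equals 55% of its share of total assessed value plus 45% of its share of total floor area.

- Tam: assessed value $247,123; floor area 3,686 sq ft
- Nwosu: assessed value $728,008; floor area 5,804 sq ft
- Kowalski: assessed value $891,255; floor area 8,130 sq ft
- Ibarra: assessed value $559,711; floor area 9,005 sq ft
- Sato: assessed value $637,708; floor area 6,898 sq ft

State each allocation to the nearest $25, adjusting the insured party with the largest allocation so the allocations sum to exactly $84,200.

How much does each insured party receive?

Totals — assessed value 3,063,805, floor area 33,523.
Combined weights (55% assessed value + 45% floor area): Tam 0.0938; Nwosu 0.2086; Kowalski 0.2691; Ibarra 0.2214; Sato 0.2071.
Unrounded shares: Tam 7,901.48; Nwosu 17,564.06; Kowalski 22,660.58; Ibarra 18,638.21; Sato 17,435.67.
After rounding ($25): Tam $7,900; Nwosu $17,575; Kowalski $22,650; Ibarra $18,650; Sato $17,425. Sum = $84,200.
Rounded total matches; no reconciliation needed.

Tam: $7,900 · Nwosu: $17,575 · Kowalski: $22,650 · Ibarra: $18,650 · Sato: $17,425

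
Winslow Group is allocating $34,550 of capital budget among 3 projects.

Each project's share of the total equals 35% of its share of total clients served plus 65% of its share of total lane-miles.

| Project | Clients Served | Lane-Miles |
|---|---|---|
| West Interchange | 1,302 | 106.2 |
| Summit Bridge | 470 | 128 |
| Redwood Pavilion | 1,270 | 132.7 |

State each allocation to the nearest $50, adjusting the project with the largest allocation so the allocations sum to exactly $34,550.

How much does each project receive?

West Interchange: $11,700; Summit Bridge: $9,700; Redwood Pavilion: $13,150

Totals — clients served 3,042, lane-miles 366.9.
Combined weights (35% clients served + 65% lane-miles): West Interchange 0.3379; Summit Bridge 0.2808; Redwood Pavilion 0.3812.
Pro-rata amounts: West Interchange 11,676.06; Summit Bridge 9,703.06; Redwood Pavilion 13,170.88.
After rounding ($50): West Interchange $11,700; Summit Bridge $9,700; Redwood Pavilion $13,150. Sum = $34,550.
Sum already equals the total — no adjustment.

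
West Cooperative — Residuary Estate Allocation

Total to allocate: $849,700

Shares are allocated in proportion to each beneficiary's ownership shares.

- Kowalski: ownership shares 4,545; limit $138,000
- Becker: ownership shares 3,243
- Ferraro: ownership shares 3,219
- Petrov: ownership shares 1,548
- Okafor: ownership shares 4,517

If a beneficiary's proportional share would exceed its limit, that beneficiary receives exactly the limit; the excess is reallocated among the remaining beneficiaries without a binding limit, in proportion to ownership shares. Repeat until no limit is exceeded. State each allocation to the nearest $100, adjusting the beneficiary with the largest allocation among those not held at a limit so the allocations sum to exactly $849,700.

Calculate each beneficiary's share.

Kowalski: $138,000 | Becker: $184,200 | Ferraro: $182,900 | Petrov: $87,900 | Okafor: $256,700

Sum of ownership shares: 17,072.
Unconstrained shares: Kowalski 226,211.72; Becker 161,409.16; Ferraro 160,214.64; Petrov 77,046.37; Okafor 224,818.12.
Capped: Kowalski ($138,000); remaining pool $711,700 reallocated over remaining ownership shares 12,527.
Remaining shares: Becker 184,245.48 → $184,200; Ferraro 182,881.96 → $182,900; Petrov 87,946.96 → $87,900; Okafor 256,625.60 → $256,600.
Rounding difference +$100 applied to Okafor → $256,700.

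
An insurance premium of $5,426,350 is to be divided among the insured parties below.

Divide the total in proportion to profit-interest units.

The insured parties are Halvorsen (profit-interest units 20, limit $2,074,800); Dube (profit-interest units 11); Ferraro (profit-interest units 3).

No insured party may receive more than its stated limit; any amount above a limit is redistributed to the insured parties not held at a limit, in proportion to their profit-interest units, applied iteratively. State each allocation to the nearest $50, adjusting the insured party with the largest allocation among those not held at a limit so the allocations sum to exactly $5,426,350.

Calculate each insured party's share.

Halvorsen: $2,074,800; Dube: $2,633,350; Ferraro: $718,200

Profit-interest units total: 34.
Proportional shares (ignoring caps): Halvorsen 3,191,970.59; Dube 1,755,583.82; Ferraro 478,795.59.
Held at cap: Halvorsen ($2,074,800); residual $3,351,550 reallocated over remaining profit-interest units 14.
Redistributed shares: Dube 2,633,360.71 → $2,633,350; Ferraro 718,189.29 → $718,200.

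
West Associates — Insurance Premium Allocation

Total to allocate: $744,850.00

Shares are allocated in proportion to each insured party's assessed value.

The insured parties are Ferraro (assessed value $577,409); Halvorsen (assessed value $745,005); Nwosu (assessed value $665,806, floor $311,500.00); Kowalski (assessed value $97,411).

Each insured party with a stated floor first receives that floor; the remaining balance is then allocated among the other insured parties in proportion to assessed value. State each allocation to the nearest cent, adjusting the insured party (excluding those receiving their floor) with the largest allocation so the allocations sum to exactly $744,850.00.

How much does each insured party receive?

Guaranteed amounts: Nwosu $311,500.00. Residual $433,350.00.
Residual split over remaining assessed value 1,419,825: Ferraro 176,233.1204 → $176,233.12; Halvorsen 227,385.7107 → $227,385.71; Kowalski 29,731.1689 → $29,731.17.

Ferraro: $176,233.12; Halvorsen: $227,385.71; Nwosu: $311,500.00; Kowalski: $29,731.17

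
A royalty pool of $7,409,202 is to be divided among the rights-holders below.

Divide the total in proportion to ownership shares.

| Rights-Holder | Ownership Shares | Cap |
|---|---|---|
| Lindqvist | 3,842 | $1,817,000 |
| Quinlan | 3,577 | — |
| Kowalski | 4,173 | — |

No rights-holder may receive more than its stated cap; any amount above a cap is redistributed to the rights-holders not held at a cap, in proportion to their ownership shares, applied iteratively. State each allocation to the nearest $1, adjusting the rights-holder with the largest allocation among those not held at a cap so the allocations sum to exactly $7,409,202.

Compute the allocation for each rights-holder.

Total ownership shares = 11,592.
Proportional shares (ignoring caps): Lindqvist 2,455,672.37; Quinlan 2,286,293.61; Kowalski 2,667,236.02.
Capped: Lindqvist ($1,817,000); residual $5,592,202 reallocated over remaining ownership shares 7,750.
Remaining shares: Quinlan 2,581,071.81 → $2,581,072; Kowalski 3,011,130.19 → $3,011,130.

Lindqvist: $1,817,000 | Quinlan: $2,581,072 | Kowalski: $3,011,130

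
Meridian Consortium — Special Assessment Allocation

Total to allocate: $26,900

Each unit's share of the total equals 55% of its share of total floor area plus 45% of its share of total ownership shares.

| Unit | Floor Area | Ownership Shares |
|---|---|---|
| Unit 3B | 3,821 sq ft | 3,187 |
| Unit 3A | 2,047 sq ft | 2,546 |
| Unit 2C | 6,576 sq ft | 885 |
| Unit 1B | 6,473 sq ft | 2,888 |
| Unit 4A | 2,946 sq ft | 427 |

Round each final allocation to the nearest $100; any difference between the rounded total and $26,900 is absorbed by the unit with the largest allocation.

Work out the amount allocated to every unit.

Unit 3B: $6,500; Unit 3A: $4,500; Unit 2C: $5,500; Unit 1B: $7,900; Unit 4A: $2,500

Totals — floor area 21,863, ownership shares 9,933.
Combined weights (55% floor area + 45% ownership shares): Unit 3B 0.2405; Unit 3A 0.1668; Unit 2C 0.2055; Unit 1B 0.2937; Unit 4A 0.0935.
Unrounded shares: Unit 3B 6,469.61; Unit 3A 4,487.95; Unit 2C 5,528.59; Unit 1B 7,899.87; Unit 4A 2,513.97.
At nearest $100: Unit 3B $6,500; Unit 3A $4,500; Unit 2C $5,500; Unit 1B $7,900; Unit 4A $2,500. Sum = $26,900.
Rounded total matches; no reconciliation needed.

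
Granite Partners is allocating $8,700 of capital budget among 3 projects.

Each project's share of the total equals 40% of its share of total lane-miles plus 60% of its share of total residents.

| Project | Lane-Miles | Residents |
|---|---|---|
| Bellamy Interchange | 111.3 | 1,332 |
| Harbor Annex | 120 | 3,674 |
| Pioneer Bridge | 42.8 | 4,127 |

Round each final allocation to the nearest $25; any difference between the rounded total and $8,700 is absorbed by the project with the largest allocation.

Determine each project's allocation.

Bellamy Interchange: $2,175 | Harbor Annex: $3,625 | Pioneer Bridge: $2,900

Totals — lane-miles 274.1, residents 9,133.
Blended shares (40% lane-miles + 60% residents): Bellamy Interchange 0.2499; Harbor Annex 0.4165; Pioneer Bridge 0.3336.
Proportional shares: Bellamy Interchange 2,174.39; Harbor Annex 3,623.42; Pioneer Bridge 2,902.20.
After rounding ($25): Bellamy Interchange $2,175; Harbor Annex $3,625; Pioneer Bridge $2,900. Sum = $8,700.
Rounded total matches; no reconciliation needed.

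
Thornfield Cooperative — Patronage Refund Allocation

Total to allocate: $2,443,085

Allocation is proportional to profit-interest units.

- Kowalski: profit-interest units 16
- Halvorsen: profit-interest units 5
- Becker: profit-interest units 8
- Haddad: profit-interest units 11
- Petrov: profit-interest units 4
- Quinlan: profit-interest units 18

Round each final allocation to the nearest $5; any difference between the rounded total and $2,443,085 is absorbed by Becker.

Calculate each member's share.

Total profit-interest units = 62.
Pro-rata amounts: Kowalski 16/62 × $2,443,085 = 630,473.55; Halvorsen 5/62 × $2,443,085 = 197,022.98; Becker 8/62 × $2,443,085 = 315,236.77; Haddad 11/62 × $2,443,085 = 433,450.56; Petrov 4/62 × $2,443,085 = 157,618.39; Quinlan 18/62 × $2,443,085 = 709,282.74.
After rounding ($5): Kowalski $630,475; Halvorsen $197,025; Becker $315,235; Haddad $433,450; Petrov $157,620; Quinlan $709,285. Sum = $2,443,090.
Difference $2,443,085 − $2,443,090 = −$5 applied to Becker: Becker becomes $315,230.

Kowalski: $630,475 | Halvorsen: $197,025 | Becker: $315,230 | Haddad: $433,450 | Petrov: $157,620 | Quinlan: $709,285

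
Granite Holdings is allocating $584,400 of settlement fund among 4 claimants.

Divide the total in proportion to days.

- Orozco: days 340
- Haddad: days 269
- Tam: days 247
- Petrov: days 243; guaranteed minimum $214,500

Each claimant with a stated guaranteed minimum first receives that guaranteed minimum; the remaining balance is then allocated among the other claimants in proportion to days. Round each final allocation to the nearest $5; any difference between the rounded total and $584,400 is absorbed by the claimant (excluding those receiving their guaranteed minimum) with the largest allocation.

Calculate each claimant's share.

Orozco: $146,925 | Haddad: $116,240 | Tam: $106,735 | Petrov: $214,500

Fund the minimums — Petrov $214,500. Balance $369,900.
Balance split over remaining days 856: Orozco 146,922.90 → $146,925; Haddad 116,241.94 → $116,240; Tam 106,735.16 → $106,735.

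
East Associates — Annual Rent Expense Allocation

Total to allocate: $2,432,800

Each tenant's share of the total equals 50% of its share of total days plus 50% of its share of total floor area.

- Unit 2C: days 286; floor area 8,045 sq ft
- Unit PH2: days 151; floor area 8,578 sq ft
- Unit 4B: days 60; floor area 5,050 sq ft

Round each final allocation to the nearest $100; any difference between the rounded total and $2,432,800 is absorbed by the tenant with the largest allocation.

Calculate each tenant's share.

Unit 2C: $1,151,500 | Unit PH2: $851,000 | Unit 4B: $430,300

Totals — days 497, floor area 21,673.
Blended shares (50% days + 50% floor area): Unit 2C 0.4733; Unit PH2 0.3498; Unit 4B 0.1769.
Raw shares: Unit 2C 1,151,507.38; Unit PH2 851,011.61; Unit 4B 430,281.01.
After rounding ($100): Unit 2C $1,151,500; Unit PH2 $851,000; Unit 4B $430,300. Sum = $2,432,800.
Sum already equals the total — no adjustment.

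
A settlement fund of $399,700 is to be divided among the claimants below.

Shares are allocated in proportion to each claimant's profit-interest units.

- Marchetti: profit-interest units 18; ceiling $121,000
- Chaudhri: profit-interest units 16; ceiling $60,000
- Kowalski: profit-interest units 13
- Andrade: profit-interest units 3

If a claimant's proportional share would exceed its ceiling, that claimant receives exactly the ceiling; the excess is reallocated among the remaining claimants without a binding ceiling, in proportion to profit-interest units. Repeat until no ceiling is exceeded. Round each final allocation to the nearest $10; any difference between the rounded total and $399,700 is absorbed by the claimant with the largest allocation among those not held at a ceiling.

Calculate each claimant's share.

Marchetti: $121,000; Chaudhri: $60,000; Kowalski: $177,690; Andrade: $41,010

Combined profit-interest units = 50.
Unconstrained shares: Marchetti 143,892.00; Chaudhri 127,904.00; Kowalski 103,922.00; Andrade 23,982.00.
Cap binds for Marchetti ($121,000), Chaudhri ($60,000); remaining pool $218,700 reallocated over remaining profit-interest units 16.
Remaining shares: Kowalski 177,693.75 → $177,690; Andrade 41,006.25 → $41,010.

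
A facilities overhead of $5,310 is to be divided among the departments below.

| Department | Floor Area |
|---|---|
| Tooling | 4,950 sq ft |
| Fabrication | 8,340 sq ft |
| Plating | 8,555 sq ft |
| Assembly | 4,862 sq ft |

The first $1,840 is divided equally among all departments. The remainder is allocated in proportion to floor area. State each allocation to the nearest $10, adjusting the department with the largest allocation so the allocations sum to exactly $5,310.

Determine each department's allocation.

$1,840 shared equally gives $460 per department.
Remainder $3,470 by floor area (total 26,707): Tooling 643.15 → $640; Fabrication 1,083.60 → $1,080; Plating 1,111.54 → $1,110; Assembly 631.71 → $630.
Rounding difference +$10 on remainder applied to Plating.
Totals: Tooling $460 + $640 = $1,100; Fabrication $460 + $1,080 = $1,540; Plating $460 + $1,120 = $1,580; Assembly $460 + $630 = $1,090.

Tooling: $1,100 · Fabrication: $1,540 · Plating: $1,580 · Assembly: $1,090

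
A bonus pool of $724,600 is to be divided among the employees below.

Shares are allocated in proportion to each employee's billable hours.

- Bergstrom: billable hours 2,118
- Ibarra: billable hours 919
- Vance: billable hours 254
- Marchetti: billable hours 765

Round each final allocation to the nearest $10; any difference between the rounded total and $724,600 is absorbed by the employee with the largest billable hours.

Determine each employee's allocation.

Bergstrom: $378,370; Ibarra: $164,180; Vance: $45,380; Marchetti: $136,670

Sum of billable hours: 2,118 + 919 + 254 + 765 = 4,056.
Raw shares: Bergstrom 378,378.40; Ibarra 164,178.35; Vance 45,376.82; Marchetti 136,666.42.
Rounded to nearest $10: Bergstrom $378,380; Ibarra $164,180; Vance $45,380; Marchetti $136,670. Sum = $724,610.
Difference $724,600 − $724,610 = −$10 applied to largest billable hours (Bergstrom): Bergstrom becomes $378,370.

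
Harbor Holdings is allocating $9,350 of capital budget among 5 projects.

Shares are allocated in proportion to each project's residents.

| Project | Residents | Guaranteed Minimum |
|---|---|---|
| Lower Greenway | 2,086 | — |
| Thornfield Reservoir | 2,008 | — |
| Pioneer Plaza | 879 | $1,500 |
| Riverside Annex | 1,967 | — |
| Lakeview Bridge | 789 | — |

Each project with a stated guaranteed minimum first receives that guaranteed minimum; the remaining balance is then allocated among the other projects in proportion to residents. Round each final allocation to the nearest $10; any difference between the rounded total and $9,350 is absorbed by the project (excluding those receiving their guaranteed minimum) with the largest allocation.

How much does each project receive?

Lower Greenway: $2,400 | Thornfield Reservoir: $2,300 | Pioneer Plaza: $1,500 | Riverside Annex: $2,250 | Lakeview Bridge: $900

Guaranteed amounts: Pioneer Plaza $1,500. Residual $7,850.
Residual split over remaining residents 6,850: Lower Greenway 2,390.53 → $2,390; Thornfield Reservoir 2,301.14 → $2,300; Riverside Annex 2,254.15 → $2,250; Lakeview Bridge 904.18 → $900.
Rounding difference +$10 applied to Lower Greenway → $2,400.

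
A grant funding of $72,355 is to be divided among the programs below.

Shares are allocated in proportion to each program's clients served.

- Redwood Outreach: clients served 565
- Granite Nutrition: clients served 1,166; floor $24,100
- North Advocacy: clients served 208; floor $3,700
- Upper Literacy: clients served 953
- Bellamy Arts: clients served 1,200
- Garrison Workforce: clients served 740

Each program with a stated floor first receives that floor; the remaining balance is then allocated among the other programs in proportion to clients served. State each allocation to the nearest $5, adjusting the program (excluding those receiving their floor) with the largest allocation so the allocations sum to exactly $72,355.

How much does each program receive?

Redwood Outreach: $7,280 · Granite Nutrition: $24,100 · North Advocacy: $3,700 · Upper Literacy: $12,280 · Bellamy Arts: $15,460 · Garrison Workforce: $9,535

Minimums first: Granite Nutrition $24,100; North Advocacy $3,700. Remaining pool $44,555.
Remaining pool split over remaining clients served 3,458: Redwood Outreach 7,279.81 → $7,280; Upper Literacy 12,279.04 → $12,280; Bellamy Arts 15,461.54 → $15,460; Garrison Workforce 9,534.62 → $9,535.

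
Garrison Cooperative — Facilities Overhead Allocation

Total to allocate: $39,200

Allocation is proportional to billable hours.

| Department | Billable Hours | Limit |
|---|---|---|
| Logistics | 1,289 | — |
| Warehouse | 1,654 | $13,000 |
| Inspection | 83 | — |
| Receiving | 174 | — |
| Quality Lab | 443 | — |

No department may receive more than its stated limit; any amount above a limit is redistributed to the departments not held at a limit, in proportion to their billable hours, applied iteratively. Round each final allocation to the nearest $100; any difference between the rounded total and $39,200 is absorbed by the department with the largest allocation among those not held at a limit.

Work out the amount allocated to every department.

Billable hours total: 3,643.
Unconstrained shares: Logistics 13,870.11; Warehouse 17,797.64; Inspection 893.11; Receiving 1,872.30; Quality Lab 4,766.84.
Cap binds for Warehouse ($13,000); balance $26,200 reallocated over remaining billable hours 1,989.
Remaining shares: Logistics 16,979.29 → $17,000; Inspection 1,093.31 → $1,100; Receiving 2,292.01 → $2,300; Quality Lab 5,835.39 → $5,800.

Logistics: $17,000; Warehouse: $13,000; Inspection: $1,100; Receiving: $2,300; Quality Lab: $5,800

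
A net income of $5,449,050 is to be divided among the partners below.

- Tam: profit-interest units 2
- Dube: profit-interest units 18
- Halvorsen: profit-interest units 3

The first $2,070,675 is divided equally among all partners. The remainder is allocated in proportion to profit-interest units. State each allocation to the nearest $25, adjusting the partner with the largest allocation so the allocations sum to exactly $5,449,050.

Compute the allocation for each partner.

$2,070,675 shared equally gives $690,225 per partner.
Remainder $3,378,375 by profit-interest units (total 23): Tam 293,771.74 → $293,775; Dube 2,643,945.65 → $2,643,950; Halvorsen 440,657.61 → $440,650.
Totals: Tam $690,225 + $293,775 = $984,000; Dube $690,225 + $2,643,950 = $3,334,175; Halvorsen $690,225 + $440,650 = $1,130,875.

Tam: $984,000 · Dube: $3,334,175 · Halvorsen: $1,130,875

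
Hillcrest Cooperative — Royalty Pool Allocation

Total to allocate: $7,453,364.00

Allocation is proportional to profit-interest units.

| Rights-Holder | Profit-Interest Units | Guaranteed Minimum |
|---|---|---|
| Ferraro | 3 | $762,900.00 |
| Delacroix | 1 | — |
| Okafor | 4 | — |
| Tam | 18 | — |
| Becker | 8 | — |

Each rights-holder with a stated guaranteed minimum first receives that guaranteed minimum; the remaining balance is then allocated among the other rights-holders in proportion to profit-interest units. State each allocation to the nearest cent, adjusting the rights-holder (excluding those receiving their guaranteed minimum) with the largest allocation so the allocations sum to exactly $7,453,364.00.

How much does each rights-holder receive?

Minimums first: Ferraro $762,900.00. Remaining pool $6,690,464.00.
Remaining pool split over remaining profit-interest units 31: Delacroix 215,821.4194 → $215,821.42; Okafor 863,285.6774 → $863,285.68; Tam 3,884,785.5484 → $3,884,785.55; Becker 1,726,571.3548 → $1,726,571.35.

Ferraro: $762,900.00 · Delacroix: $215,821.42 · Okafor: $863,285.68 · Tam: $3,884,785.55 · Becker: $1,726,571.35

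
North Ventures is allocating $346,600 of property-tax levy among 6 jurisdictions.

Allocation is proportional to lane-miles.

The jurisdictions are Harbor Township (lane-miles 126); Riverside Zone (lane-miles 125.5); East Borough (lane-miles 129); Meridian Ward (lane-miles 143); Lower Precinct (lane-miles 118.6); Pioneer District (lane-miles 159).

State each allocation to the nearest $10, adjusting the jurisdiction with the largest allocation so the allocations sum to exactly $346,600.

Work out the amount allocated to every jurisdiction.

Sum of lane-miles: 801.1.
Proportional shares: Harbor Township 126/801.1 × $346,600 = 54,514.54; Riverside Zone 125.5/801.1 × $346,600 = 54,298.21; East Borough 129/801.1 × $346,600 = 55,812.51; Meridian Ward 143/801.1 × $346,600 = 61,869.68; Lower Precinct 118.6/801.1 × $346,600 = 51,312.89; Pioneer District 159/801.1 × $346,600 = 68,792.16.
Rounded to nearest $10: Harbor Township $54,510; Riverside Zone $54,300; East Borough $55,810; Meridian Ward $61,870; Lower Precinct $51,310; Pioneer District $68,790. Sum = $346,590.
Difference $346,600 − $346,590 = +$10 applied to largest allocation (Pioneer District): Pioneer District becomes $68,800.

Harbor Township: $54,510 · Riverside Zone: $54,300 · East Borough: $55,810 · Meridian Ward: $61,870 · Lower Precinct: $51,310 · Pioneer District: $68,800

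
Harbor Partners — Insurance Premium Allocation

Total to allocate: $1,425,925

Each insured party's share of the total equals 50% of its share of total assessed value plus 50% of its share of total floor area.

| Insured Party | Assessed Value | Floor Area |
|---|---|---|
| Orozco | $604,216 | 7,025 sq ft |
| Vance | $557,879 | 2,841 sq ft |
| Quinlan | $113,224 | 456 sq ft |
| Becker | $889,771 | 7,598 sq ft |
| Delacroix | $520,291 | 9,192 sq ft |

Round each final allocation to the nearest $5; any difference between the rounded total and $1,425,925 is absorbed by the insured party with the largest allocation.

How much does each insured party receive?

Totals — assessed value 2,685,381, floor area 27,112.
Combined weights (50% assessed value + 50% floor area): Orozco 0.2421; Vance 0.1563; Quinlan 0.0295; Becker 0.3058; Delacroix 0.2664.
Pro-rata amounts: Orozco 345,153.93; Vance 222,825.19; Quinlan 42,052.11; Becker 436,036.27; Delacroix 379,857.49.
At nearest $5: Orozco $345,155; Vance $222,825; Quinlan $42,050; Becker $436,035; Delacroix $379,855. Sum = $1,425,920.
Difference $1,425,925 − $1,425,920 = +$5 applied to largest allocation (Becker): Becker becomes $436,040.

Orozco: $345,155 | Vance: $222,825 | Quinlan: $42,050 | Becker: $436,040 | Delacroix: $379,855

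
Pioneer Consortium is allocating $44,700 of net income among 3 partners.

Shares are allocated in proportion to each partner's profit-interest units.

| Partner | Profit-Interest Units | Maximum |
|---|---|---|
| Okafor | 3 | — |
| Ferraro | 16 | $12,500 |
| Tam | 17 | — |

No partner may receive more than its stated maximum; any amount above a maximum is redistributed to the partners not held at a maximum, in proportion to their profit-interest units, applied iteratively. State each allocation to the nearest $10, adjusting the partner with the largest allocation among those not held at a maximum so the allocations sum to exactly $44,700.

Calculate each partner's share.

Sum of profit-interest units: 36.
Unconstrained shares: Okafor 3,725.00; Ferraro 19,866.67; Tam 21,108.33.
Held at cap: Ferraro ($12,500); remaining pool $32,200 reallocated over remaining profit-interest units 20.
Remaining shares: Okafor 4,830.00 → $4,830; Tam 27,370.00 → $27,370.

Okafor: $4,830 | Ferraro: $12,500 | Tam: $27,370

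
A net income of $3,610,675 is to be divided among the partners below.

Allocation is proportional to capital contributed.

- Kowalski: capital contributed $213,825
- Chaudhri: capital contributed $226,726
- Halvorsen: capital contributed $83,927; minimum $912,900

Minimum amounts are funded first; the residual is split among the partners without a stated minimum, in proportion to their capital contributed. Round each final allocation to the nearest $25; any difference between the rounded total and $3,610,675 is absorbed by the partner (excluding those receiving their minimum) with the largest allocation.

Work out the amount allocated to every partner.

Kowalski: $1,309,375 · Chaudhri: $1,388,400 · Halvorsen: $912,900

Minimums first: Halvorsen $912,900. Remaining pool $2,697,775.
Remaining pool split over remaining capital contributed 440,551: Kowalski 1,309,386.97 → $1,309,375; Chaudhri 1,388,388.03 → $1,388,400.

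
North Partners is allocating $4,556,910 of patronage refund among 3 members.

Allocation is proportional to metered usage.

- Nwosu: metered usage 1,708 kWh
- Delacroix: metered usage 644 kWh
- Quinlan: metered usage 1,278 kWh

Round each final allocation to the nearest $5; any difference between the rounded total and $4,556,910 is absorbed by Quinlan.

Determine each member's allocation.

Nwosu: $2,144,135 · Delacroix: $808,445 · Quinlan: $1,604,330

Total metered usage = 3,630.
Unrounded shares: Nwosu 1,708/3,630 × $4,556,910 = 2,144,132.86; Delacroix 644/3,630 × $4,556,910 = 808,443.54; Quinlan 1,278/3,630 × $4,556,910 = 1,604,333.60.
Rounded to nearest $5: Nwosu $2,144,135; Delacroix $808,445; Quinlan $1,604,335. Sum = $4,556,915.
Difference $4,556,910 − $4,556,915 = −$5 applied to Quinlan: Quinlan becomes $1,604,330.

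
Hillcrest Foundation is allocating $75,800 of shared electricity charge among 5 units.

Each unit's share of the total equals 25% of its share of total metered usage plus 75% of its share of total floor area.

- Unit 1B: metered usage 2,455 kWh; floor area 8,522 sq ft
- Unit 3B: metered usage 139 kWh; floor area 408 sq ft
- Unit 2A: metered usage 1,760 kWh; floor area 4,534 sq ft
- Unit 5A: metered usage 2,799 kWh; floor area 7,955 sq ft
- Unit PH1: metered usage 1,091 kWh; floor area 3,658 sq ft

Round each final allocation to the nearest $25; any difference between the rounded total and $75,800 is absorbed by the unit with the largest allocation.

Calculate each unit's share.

Unit 1B: $24,950 · Unit 3B: $1,250 · Unit 2A: $14,325 · Unit 5A: $24,475 · Unit PH1: $10,800

Totals — metered usage 8,244, floor area 25,077.
Combined weights (25% metered usage + 75% floor area): Unit 1B 0.3293; Unit 3B 0.0164; Unit 2A 0.1890; Unit 5A 0.3228; Unit PH1 0.1425.
Unrounded shares: Unit 1B 24,962.69; Unit 3B 1,244.45; Unit 2A 14,324.27; Unit 5A 24,468.02; Unit PH1 10,800.57.
Rounded to nearest $25: Unit 1B $24,975; Unit 3B $1,250; Unit 2A $14,325; Unit 5A $24,475; Unit PH1 $10,800. Sum = $75,825.
Difference $75,800 − $75,825 = −$25 applied to largest allocation (Unit 1B): Unit 1B becomes $24,950.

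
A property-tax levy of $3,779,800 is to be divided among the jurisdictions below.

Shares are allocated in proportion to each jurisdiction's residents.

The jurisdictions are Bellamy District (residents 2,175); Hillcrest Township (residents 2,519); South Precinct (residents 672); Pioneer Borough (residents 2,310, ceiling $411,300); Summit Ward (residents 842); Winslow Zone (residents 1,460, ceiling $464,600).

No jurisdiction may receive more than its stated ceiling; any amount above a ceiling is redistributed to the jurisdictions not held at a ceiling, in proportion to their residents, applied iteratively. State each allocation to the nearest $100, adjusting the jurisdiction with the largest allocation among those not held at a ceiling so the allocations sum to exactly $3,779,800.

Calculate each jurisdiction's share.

Bellamy District: $1,017,400 | Hillcrest Township: $1,178,300 | South Precinct: $314,300 | Pioneer Borough: $411,300 | Summit Ward: $393,900 | Winslow Zone: $464,600

Sum of residents: 9,978.
Pro-rata shares before constraints: Bellamy District 823,919.12; Hillcrest Township 954,230.93; South Precinct 254,562.60; Pioneer Borough 875,058.93; Summit Ward 318,960.87; Winslow Zone 553,067.55.
Held at cap: Pioneer Borough ($411,300), Winslow Zone ($464,600); remaining pool $2,903,900 reallocated over remaining residents 6,208.
Remaining shares: Bellamy District 1,017,394.09 → $1,017,400; Hillcrest Township 1,178,306.07 → $1,178,300; South Precinct 314,339.69 → $314,300; Summit Ward 393,860.15 → $393,900.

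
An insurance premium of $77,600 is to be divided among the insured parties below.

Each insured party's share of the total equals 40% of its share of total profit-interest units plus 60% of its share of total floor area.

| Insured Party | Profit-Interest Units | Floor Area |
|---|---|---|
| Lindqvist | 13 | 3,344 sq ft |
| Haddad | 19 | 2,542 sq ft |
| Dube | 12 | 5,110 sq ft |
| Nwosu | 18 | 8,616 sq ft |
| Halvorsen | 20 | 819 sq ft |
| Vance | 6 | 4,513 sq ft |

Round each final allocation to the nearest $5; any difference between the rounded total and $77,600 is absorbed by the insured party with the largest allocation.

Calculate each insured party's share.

Profit-interest units total 88; floor area total 24,944.
Composite weights (40% profit-interest units + 60% floor area): Lindqvist 0.1395; Haddad 0.1475; Dube 0.1775; Nwosu 0.2891; Halvorsen 0.1106; Vance 0.1358.
Proportional shares: Lindqvist 10,827.30; Haddad 11,446.67; Dube 13,770.96; Nwosu 22,431.55; Halvorsen 8,583.28; Vance 10,540.24.
At nearest $5: Lindqvist $10,825; Haddad $11,445; Dube $13,770; Nwosu $22,430; Halvorsen $8,585; Vance $10,540. Sum = $77,595.
Difference $77,600 − $77,595 = +$5 applied to largest allocation (Nwosu): Nwosu becomes $22,435.

Lindqvist: $10,825; Haddad: $11,445; Dube: $13,770; Nwosu: $22,435; Halvorsen: $8,585; Vance: $10,540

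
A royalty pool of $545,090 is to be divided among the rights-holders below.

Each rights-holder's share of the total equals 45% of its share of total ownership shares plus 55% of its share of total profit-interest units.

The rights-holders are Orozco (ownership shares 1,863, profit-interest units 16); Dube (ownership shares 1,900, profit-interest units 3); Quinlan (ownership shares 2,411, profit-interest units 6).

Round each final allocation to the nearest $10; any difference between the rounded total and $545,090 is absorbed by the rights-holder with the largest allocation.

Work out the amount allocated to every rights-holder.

Totals — ownership shares 6,174, profit-interest units 25.
Blended shares (45% ownership shares + 55% profit-interest units): Orozco 0.4878; Dube 0.2045; Quinlan 0.3077.
Proportional shares: Orozco 265,887.91; Dube 111,462.16; Quinlan 167,739.93.
At nearest $10: Orozco $265,890; Dube $111,460; Quinlan $167,740. Sum = $545,090.
Rounded total matches; no reconciliation needed.

Orozco: $265,890; Dube: $111,460; Quinlan: $167,740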